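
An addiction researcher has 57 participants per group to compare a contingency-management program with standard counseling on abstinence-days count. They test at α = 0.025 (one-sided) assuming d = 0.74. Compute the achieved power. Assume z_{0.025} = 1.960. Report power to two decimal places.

For two equal groups, power = Φ(d·√(n/2) − z_{α}).
d·√(n/2) = 0.74 × √(57/2) = 0.74 × 5.339 = 3.951.
z_β = 3.951 − 1.960 = 1.991.
Power = Φ(1.991) = 0.977.

power ≈ 0.98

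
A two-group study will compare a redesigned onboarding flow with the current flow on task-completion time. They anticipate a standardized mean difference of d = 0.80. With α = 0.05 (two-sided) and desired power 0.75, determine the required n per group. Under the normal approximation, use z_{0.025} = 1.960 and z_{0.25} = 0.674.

For two independent groups with equal n: n = 2·((z_{α/2} + z_β) / d)².
z_{α/2} + z_β = 1.960 + 0.674 = 2.634.
n = 2 × (2.634 / 0.80)² = 2 × 3.292² = 2 × 10.84 = 21.7.
Round up to the next whole participant.

n = 22 per group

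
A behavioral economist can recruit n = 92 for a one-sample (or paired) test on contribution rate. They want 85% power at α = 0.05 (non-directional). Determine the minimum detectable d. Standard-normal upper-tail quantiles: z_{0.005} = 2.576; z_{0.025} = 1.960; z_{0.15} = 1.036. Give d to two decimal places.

For a single sample (or paired design) of n = 92: d_min = (z_{α/2} + z_β)/√n.
z-sum = 1.960 + 1.036 = 2.996.
d_min = 2.996 / √92 = 2.996 / 9.592 = 0.312.

d_min ≈ 0.31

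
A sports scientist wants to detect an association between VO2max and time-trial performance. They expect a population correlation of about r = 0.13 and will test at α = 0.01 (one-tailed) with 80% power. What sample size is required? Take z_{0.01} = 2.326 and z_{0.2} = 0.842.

n = 591

Fisher's z: C = ½·ln((1+r)/(1−r)) = ½·ln(1.2989) = 0.1307.
n = ((z_{α} + z_β)/C)² + 3.
(2.326 + 0.842) / 0.1307 = 3.168 / 0.1307 = 24.239.
n = 24.239² + 3 = 587.52 + 3 = 590.5.
Round up.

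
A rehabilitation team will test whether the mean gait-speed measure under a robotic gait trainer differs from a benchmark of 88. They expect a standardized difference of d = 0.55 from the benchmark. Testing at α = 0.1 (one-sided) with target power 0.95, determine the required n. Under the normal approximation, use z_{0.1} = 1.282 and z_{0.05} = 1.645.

For a one-sample test: n = ((z_{α} + z_β) / d)².
z_{α} + z_β = 1.282 + 1.645 = 2.927.
n = (2.927 / 0.55)² = 5.322² = 28.32.
Round up.

n = 29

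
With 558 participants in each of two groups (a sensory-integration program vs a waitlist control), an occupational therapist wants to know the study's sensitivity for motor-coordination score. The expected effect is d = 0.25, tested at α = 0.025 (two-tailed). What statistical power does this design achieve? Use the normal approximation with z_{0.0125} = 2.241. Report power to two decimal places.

power ≈ 0.97

For two equal groups, power = Φ(d·√(n/2) − z_{α/2}).
d·√(n/2) = 0.25 × √(558/2) = 0.25 × 16.703 = 4.176.
z_β = 4.176 − 2.241 = 1.935.
Power = Φ(1.935) = 0.973.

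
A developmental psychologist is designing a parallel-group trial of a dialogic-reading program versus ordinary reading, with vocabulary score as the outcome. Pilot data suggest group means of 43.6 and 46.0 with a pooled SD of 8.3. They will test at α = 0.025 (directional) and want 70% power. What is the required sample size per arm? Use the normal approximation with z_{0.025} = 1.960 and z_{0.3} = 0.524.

Cohen's d = |M₁ − M₂| / SD_pooled = |43.6 − 46.0| / 8.3 = 2.4 / 8.3 = 0.289.
For two independent groups with equal n: n = 2·((z_{α} + z_β) / d)².
z_{α} + z_β = 1.960 + 0.524 = 2.484.
n = 2 × (2.484 / 0.289)² = 2 × 8.595² = 2 × 73.88 = 147.8.
Round up to the next whole participant.

n = 148 per group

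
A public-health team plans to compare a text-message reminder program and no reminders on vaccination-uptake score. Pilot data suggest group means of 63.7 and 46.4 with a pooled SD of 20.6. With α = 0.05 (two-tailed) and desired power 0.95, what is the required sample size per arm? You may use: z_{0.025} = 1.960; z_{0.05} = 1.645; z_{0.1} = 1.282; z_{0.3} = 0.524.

n = 37 per group

Cohen's d = |M₁ − M₂| / SD_pooled = |63.7 − 46.4| / 20.6 = 17.3 / 20.6 = 0.840.
For two independent groups with equal n: n = 2·((z_{α/2} + z_β) / d)².
z_{α/2} + z_β = 1.960 + 1.645 = 3.605.
n = 2 × (3.605 / 0.840)² = 2 × 4.292² = 2 × 18.42 = 36.8.
Round up to the next whole participant.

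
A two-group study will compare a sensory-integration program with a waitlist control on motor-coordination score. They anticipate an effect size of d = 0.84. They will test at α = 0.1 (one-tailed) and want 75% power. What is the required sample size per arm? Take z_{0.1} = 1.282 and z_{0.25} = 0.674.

n = 11 per group

For two independent groups with equal n: n = 2·((z_{α} + z_β) / d)².
z_{α} + z_β = 1.282 + 0.674 = 1.956.
n = 2 × (1.956 / 0.84)² = 2 × 2.329² = 2 × 5.42 = 10.8.
Round up to the next whole participant.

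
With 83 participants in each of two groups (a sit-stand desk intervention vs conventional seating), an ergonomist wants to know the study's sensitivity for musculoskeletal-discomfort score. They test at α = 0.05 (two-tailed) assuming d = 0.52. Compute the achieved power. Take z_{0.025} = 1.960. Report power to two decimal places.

For two equal groups, power = Φ(d·√(n/2) − z_{α/2}).
d·√(n/2) = 0.52 × √(83/2) = 0.52 × 6.442 = 3.350.
z_β = 3.350 − 1.960 = 1.390.
Power = Φ(1.390) = 0.918.

power ≈ 0.92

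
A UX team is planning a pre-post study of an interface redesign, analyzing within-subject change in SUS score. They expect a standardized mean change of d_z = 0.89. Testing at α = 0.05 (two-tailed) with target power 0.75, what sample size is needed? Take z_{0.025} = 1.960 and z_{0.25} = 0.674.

For a paired (one-sample on differences) test: n = ((z_{α/2} + z_β) / d)².
z_{α/2} + z_β = 1.960 + 0.674 = 2.634.
n = (2.634 / 0.89)² = 2.960² = 8.76.
Round up.

n = 9 pairs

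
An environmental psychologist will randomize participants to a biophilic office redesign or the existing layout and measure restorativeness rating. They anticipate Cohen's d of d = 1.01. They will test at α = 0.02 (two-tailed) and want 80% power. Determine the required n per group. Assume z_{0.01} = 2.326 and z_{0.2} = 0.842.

n = 20 per group

For two independent groups with equal n: n = 2·((z_{α/2} + z_β) / d)².
z_{α/2} + z_β = 2.326 + 0.842 = 3.168.
n = 2 × (3.168 / 1.01)² = 2 × 3.137² = 2 × 9.84 = 19.7.
Round up to the next whole participant.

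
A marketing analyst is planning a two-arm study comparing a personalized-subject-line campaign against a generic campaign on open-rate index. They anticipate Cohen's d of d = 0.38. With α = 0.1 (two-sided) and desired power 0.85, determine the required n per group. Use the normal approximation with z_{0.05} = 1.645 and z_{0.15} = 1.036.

n = 100 per group

For two independent groups with equal n: n = 2·((z_{α/2} + z_β) / d)².
z_{α/2} + z_β = 1.645 + 1.036 = 2.681.
n = 2 × (2.681 / 0.38)² = 2 × 7.055² = 2 × 49.78 = 99.6.
Round up to the next whole participant.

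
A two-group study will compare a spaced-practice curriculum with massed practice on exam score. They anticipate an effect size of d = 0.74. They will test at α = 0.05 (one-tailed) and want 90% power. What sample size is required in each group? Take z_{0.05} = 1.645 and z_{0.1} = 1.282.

For two independent groups with equal n: n = 2·((z_{α} + z_β) / d)².
z_{α} + z_β = 1.645 + 1.282 = 2.927.
n = 2 × (2.927 / 0.74)² = 2 × 3.955² = 2 × 15.65 = 31.3.
Round up to the next whole participant.

n = 32 per group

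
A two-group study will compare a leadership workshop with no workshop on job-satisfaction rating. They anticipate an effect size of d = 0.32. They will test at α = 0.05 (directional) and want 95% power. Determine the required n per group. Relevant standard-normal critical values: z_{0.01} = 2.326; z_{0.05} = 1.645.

For two independent groups with equal n: n = 2·((z_{α} + z_β) / d)².
z_{α} + z_β = 1.645 + 1.645 = 3.290.
n = 2 × (3.290 / 0.32)² = 2 × 10.281² = 2 × 105.70 = 211.4.
Round up to the next whole participant.

n = 212 per group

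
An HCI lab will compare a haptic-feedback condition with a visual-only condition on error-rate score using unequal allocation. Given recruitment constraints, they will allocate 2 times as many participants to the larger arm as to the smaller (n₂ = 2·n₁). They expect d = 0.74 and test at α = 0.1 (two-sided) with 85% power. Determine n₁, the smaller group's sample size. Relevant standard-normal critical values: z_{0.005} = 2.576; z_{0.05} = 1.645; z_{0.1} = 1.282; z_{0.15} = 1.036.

With allocation ratio k = n₂/n₁ = 2, Var(x̄₁−x̄₂) = σ²(1/n₁ + 1/(k·n₁)) = σ²·(k+1)/(k·n₁).
So n₁ = (1 + 1/k)·((z_{α/2} + z_β)/d)² = 1.500 × (2.681/0.74)².
n₁ = 1.500 × 13.13 = 19.7.
Round up: n₁ = 20, giving n₂ = 2 × 20 = 40.

n₁ = 20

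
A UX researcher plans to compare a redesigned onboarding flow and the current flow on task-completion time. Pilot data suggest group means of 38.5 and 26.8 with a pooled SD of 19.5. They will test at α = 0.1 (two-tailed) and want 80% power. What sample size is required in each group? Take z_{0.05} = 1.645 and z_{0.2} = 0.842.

n = 35 per group

Cohen's d = |M₁ − M₂| / SD_pooled = |38.5 − 26.8| / 19.5 = 11.7 / 19.5 = 0.600.
For two independent groups with equal n: n = 2·((z_{α/2} + z_β) / d)².
z_{α/2} + z_β = 1.645 + 0.842 = 2.487.
n = 2 × (2.487 / 0.600)² = 2 × 4.145² = 2 × 17.18 = 34.4.
Round up to the next whole participant.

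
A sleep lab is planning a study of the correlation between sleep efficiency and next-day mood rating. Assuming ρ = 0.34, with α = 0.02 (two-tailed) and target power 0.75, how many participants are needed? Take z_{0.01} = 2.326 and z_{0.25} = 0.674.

n = 75

Fisher's z: C = ½·ln((1+r)/(1−r)) = ½·ln(2.0303) = 0.3541.
n = ((z_{α/2} + z_β)/C)² + 3.
(2.326 + 0.674) / 0.3541 = 3.000 / 0.3541 = 8.472.
n = 8.472² + 3 = 71.78 + 3 = 74.8.
Round up.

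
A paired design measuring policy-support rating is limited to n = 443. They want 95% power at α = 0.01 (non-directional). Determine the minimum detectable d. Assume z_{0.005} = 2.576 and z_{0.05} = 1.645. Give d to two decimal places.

For a single sample (or paired design) of n = 443: d_min = (z_{α/2} + z_β)/√n.
z-sum = 2.576 + 1.645 = 4.221.
d_min = 4.221 / √443 = 4.221 / 21.048 = 0.201.

d_min ≈ 0.20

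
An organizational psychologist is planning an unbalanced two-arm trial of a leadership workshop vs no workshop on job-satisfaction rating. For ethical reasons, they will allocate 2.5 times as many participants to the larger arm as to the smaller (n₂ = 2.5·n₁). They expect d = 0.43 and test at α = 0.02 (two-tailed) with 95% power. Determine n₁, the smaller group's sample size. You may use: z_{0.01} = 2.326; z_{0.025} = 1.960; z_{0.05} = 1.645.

With allocation ratio k = n₂/n₁ = 2.5, Var(x̄₁−x̄₂) = σ²(1/n₁ + 1/(k·n₁)) = σ²·(k+1)/(k·n₁).
So n₁ = (1 + 1/k)·((z_{α/2} + z_β)/d)² = 1.400 × (3.971/0.43)².
n₁ = 1.400 × 85.28 = 119.4.
Round up: n₁ = 120, giving n₂ = 2.5 × 120 = 300.

n₁ = 120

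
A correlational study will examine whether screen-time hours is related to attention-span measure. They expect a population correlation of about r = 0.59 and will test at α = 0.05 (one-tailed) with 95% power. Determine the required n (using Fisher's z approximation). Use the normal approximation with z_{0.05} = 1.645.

Fisher's z: C = ½·ln((1+r)/(1−r)) = ½·ln(3.8780) = 0.6777.
n = ((z_{α} + z_β)/C)² + 3.
(1.645 + 1.645) / 0.6777 = 3.290 / 0.6777 = 4.855.
n = 4.855² + 3 = 23.57 + 3 = 26.6.
Round up.

n = 27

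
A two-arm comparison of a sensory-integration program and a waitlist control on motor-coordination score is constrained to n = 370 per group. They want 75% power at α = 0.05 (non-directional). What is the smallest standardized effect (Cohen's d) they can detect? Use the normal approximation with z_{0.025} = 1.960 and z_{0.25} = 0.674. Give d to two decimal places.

For two independent groups of n = 370 each: d_min = (z_{α/2} + z_β)·√(2/n).
z-sum = 1.960 + 0.674 = 2.634.
d_min = 2.634 × √(2/370) = 2.634 × 0.0735 = 0.194.

d_min ≈ 0.19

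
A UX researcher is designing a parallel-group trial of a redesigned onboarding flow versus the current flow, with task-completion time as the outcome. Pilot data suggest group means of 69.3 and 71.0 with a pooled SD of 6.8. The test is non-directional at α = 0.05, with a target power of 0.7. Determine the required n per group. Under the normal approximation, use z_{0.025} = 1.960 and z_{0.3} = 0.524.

Cohen's d = |M₁ − M₂| / SD_pooled = |69.3 − 71.0| / 6.8 = 1.7 / 6.8 = 0.250.
For two independent groups with equal n: n = 2·((z_{α/2} + z_β) / d)².
z_{α/2} + z_β = 1.960 + 0.524 = 2.484.
n = 2 × (2.484 / 0.250)² = 2 × 9.936² = 2 × 98.72 = 197.4.
Round up to the next whole participant.

n = 198 per group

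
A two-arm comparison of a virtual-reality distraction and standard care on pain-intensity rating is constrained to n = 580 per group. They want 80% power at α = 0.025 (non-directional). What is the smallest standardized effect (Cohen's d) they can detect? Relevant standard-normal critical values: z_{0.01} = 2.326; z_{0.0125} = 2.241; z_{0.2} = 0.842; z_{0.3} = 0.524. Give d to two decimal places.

For two independent groups of n = 580 each: d_min = (z_{α/2} + z_β)·√(2/n).
z-sum = 2.241 + 0.842 = 3.083.
d_min = 3.083 × √(2/580) = 3.083 × 0.0587 = 0.181.

d_min ≈ 0.18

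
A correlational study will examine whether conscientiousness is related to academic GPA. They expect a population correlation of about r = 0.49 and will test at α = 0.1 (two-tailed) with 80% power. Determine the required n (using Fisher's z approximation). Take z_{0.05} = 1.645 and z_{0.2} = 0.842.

Fisher's z: C = ½·ln((1+r)/(1−r)) = ½·ln(2.9216) = 0.5361.
n = ((z_{α/2} + z_β)/C)² + 3.
(1.645 + 0.842) / 0.5361 = 2.487 / 0.5361 = 4.639.
n = 4.639² + 3 = 21.52 + 3 = 24.5.
Round up.

n = 25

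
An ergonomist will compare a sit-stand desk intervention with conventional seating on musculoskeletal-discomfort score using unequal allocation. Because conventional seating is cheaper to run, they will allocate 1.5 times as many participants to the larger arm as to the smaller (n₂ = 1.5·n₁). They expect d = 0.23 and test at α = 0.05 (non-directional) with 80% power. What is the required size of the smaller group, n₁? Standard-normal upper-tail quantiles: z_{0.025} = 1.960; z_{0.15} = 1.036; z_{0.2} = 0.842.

n₁ = 248

With allocation ratio k = n₂/n₁ = 1.5, Var(x̄₁−x̄₂) = σ²(1/n₁ + 1/(k·n₁)) = σ²·(k+1)/(k·n₁).
So n₁ = (1 + 1/k)·((z_{α/2} + z_β)/d)² = 1.667 × (2.802/0.23)².
n₁ = 1.667 × 148.42 = 247.4.
Round up: n₁ = 248, giving n₂ = 1.5 × 248 = 372.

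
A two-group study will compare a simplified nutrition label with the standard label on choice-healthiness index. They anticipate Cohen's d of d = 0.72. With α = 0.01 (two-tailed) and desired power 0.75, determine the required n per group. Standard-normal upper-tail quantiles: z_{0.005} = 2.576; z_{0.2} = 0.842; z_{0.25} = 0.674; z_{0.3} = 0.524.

For two independent groups with equal n: n = 2·((z_{α/2} + z_β) / d)².
z_{α/2} + z_β = 2.576 + 0.674 = 3.250.
n = 2 × (3.250 / 0.72)² = 2 × 4.514² = 2 × 20.38 = 40.8.
Round up to the next whole participant.

n = 41 per group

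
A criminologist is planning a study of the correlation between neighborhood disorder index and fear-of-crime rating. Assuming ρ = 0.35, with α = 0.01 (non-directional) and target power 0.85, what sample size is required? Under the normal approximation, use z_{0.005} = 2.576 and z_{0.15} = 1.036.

Fisher's z: C = ½·ln((1+r)/(1−r)) = ½·ln(2.0769) = 0.3654.
n = ((z_{α/2} + z_β)/C)² + 3.
(2.576 + 1.036) / 0.3654 = 3.612 / 0.3654 = 9.885.
n = 9.885² + 3 = 97.71 + 3 = 100.7.
Round up.

n = 101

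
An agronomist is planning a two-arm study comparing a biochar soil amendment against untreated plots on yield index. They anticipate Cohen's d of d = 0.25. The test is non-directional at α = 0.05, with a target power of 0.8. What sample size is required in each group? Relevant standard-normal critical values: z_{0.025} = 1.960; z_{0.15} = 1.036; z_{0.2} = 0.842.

n = 252 per group

For two independent groups with equal n: n = 2·((z_{α/2} + z_β) / d)².
z_{α/2} + z_β = 1.960 + 0.842 = 2.802.
n = 2 × (2.802 / 0.25)² = 2 × 11.208² = 2 × 125.62 = 251.2.
Round up to the next whole participant.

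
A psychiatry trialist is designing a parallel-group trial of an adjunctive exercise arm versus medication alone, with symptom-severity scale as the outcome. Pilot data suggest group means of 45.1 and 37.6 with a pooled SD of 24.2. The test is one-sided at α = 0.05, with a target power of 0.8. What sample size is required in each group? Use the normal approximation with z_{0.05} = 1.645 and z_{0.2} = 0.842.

Cohen's d = |M₁ − M₂| / SD_pooled = |45.1 − 37.6| / 24.2 = 7.5 / 24.2 = 0.310.
For two independent groups with equal n: n = 2·((z_{α} + z_β) / d)².
z_{α} + z_β = 1.645 + 0.842 = 2.487.
n = 2 × (2.487 / 0.310)² = 2 × 8.023² = 2 × 64.36 = 128.7.
Round up to the next whole participant.

n = 129 per group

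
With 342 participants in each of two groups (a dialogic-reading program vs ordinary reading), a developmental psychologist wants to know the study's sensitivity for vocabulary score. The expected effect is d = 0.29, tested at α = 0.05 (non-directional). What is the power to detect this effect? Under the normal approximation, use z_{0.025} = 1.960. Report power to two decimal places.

power ≈ 0.97

For two equal groups, power = Φ(d·√(n/2) − z_{α/2}).
d·√(n/2) = 0.29 × √(342/2) = 0.29 × 13.077 = 3.792.
z_β = 3.792 − 1.960 = 1.832.
Power = Φ(1.832) = 0.967.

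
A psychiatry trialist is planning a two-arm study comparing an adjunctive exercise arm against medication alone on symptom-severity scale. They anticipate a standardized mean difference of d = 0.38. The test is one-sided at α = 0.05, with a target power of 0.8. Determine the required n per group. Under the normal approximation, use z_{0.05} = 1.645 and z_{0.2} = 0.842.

For two independent groups with equal n: n = 2·((z_{α} + z_β) / d)².
z_{α} + z_β = 1.645 + 0.842 = 2.487.
n = 2 × (2.487 / 0.38)² = 2 × 6.545² = 2 × 42.83 = 85.7.
Round up to the next whole participant.

n = 86 per group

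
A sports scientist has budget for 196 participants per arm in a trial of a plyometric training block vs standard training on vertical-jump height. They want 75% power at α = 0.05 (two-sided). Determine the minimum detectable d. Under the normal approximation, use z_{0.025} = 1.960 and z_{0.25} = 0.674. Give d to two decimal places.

For two independent groups of n = 196 each: d_min = (z_{α/2} + z_β)·√(2/n).
z-sum = 1.960 + 0.674 = 2.634.
d_min = 2.634 × √(2/196) = 2.634 × 0.1010 = 0.266.

d_min ≈ 0.27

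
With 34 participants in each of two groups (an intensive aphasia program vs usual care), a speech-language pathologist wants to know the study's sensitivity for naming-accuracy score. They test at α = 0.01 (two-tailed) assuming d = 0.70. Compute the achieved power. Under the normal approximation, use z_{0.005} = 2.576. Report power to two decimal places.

For two equal groups, power = Φ(d·√(n/2) − z_{α/2}).
d·√(n/2) = 0.70 × √(34/2) = 0.70 × 4.123 = 2.886.
z_β = 2.886 − 2.576 = 0.310.
Power = Φ(0.310) = 0.622.

power ≈ 0.62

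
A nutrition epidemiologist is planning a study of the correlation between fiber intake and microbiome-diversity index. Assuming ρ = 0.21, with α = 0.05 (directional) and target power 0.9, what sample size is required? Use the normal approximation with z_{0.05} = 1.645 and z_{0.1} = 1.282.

n = 192

Fisher's z: C = ½·ln((1+r)/(1−r)) = ½·ln(1.5316) = 0.2132.
n = ((z_{α} + z_β)/C)² + 3.
(1.645 + 1.282) / 0.2132 = 2.927 / 0.2132 = 13.729.
n = 13.729² + 3 = 188.48 + 3 = 191.5.
Round up.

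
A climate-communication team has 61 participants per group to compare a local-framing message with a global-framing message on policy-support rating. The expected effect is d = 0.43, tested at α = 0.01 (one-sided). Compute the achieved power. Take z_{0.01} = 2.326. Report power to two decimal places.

For two equal groups, power = Φ(d·√(n/2) − z_{α}).
d·√(n/2) = 0.43 × √(61/2) = 0.43 × 5.523 = 2.375.
z_β = 2.375 − 2.326 = 0.049.
Power = Φ(0.049) = 0.519.

power ≈ 0.52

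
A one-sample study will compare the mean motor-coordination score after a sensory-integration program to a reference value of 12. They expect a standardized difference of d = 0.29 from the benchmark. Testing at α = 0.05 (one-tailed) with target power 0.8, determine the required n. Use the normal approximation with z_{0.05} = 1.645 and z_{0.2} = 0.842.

n = 74

For a one-sample test: n = ((z_{α} + z_β) / d)².
z_{α} + z_β = 1.645 + 0.842 = 2.487.
n = (2.487 / 0.29)² = 8.576² = 73.55.
Round up.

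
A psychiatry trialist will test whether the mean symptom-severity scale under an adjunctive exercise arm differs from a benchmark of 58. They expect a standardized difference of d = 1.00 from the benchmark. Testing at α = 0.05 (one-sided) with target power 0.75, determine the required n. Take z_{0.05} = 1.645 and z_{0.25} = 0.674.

For a one-sample test: n = ((z_{α} + z_β) / d)².
z_{α} + z_β = 1.645 + 0.674 = 2.319.
n = (2.319 / 1.00)² = 2.319² = 5.38.
Round up.

n = 6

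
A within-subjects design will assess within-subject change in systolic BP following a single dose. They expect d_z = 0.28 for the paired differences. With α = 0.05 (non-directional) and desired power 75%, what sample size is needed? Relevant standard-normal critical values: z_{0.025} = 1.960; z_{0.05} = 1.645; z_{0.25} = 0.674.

n = 89 pairs

For a paired (one-sample on differences) test: n = ((z_{α/2} + z_β) / d)².
z_{α/2} + z_β = 1.960 + 0.674 = 2.634.
n = (2.634 / 0.28)² = 9.407² = 88.49.
Round up.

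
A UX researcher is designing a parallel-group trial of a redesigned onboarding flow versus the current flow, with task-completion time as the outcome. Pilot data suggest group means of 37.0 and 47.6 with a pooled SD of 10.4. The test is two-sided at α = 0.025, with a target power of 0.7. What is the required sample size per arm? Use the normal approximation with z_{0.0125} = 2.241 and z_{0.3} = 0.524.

Cohen's d = |M₁ − M₂| / SD_pooled = |37.0 − 47.6| / 10.4 = 10.6 / 10.4 = 1.019.
For two independent groups with equal n: n = 2·((z_{α/2} + z_β) / d)².
z_{α/2} + z_β = 2.241 + 0.524 = 2.765.
n = 2 × (2.765 / 1.019)² = 2 × 2.713² = 2 × 7.36 = 14.7.
Round up to the next whole participant.

n = 15 per group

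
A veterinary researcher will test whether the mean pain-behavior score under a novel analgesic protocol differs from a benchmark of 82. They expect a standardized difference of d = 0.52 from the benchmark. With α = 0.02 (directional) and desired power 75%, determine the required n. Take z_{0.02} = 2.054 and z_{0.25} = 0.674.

For a one-sample test: n = ((z_{α} + z_β) / d)².
z_{α} + z_β = 2.054 + 0.674 = 2.728.
n = (2.728 / 0.52)² = 5.246² = 27.52.
Round up.

n = 28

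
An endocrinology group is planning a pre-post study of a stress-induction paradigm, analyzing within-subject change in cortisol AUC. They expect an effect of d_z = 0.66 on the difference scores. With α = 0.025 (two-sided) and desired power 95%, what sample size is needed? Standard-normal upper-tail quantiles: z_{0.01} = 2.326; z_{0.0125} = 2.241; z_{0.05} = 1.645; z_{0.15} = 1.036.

For a paired (one-sample on differences) test: n = ((z_{α/2} + z_β) / d)².
z_{α/2} + z_β = 2.241 + 1.645 = 3.886.
n = (3.886 / 0.66)² = 5.888² = 34.67.
Round up.

n = 35 pairs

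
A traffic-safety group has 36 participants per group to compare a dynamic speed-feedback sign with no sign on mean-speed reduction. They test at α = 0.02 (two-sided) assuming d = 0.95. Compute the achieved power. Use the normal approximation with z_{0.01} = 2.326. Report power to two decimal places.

For two equal groups, power = Φ(d·√(n/2) − z_{α/2}).
d·√(n/2) = 0.95 × √(36/2) = 0.95 × 4.243 = 4.031.
z_β = 4.031 − 2.326 = 1.705.
Power = Φ(1.705) = 0.956.

power ≈ 0.96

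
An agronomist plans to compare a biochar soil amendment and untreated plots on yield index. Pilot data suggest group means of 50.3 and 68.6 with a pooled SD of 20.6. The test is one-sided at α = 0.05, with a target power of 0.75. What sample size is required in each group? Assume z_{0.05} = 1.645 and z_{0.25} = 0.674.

n = 14 per group

Cohen's d = |M₁ − M₂| / SD_pooled = |50.3 − 68.6| / 20.6 = 18.3 / 20.6 = 0.888.
For two independent groups with equal n: n = 2·((z_{α} + z_β) / d)².
z_{α} + z_β = 1.645 + 0.674 = 2.319.
n = 2 × (2.319 / 0.888)² = 2 × 2.611² = 2 × 6.82 = 13.6.
Round up to the next whole participant.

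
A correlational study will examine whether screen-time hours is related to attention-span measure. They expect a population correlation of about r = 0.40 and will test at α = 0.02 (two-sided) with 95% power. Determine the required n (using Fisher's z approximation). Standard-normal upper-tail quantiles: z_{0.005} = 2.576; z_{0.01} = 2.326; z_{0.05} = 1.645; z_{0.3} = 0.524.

n = 91

Fisher's z: C = ½·ln((1+r)/(1−r)) = ½·ln(2.3333) = 0.4236.
n = ((z_{α/2} + z_β)/C)² + 3.
(2.326 + 1.645) / 0.4236 = 3.971 / 0.4236 = 9.374.
n = 9.374² + 3 = 87.88 + 3 = 90.9.
Round up.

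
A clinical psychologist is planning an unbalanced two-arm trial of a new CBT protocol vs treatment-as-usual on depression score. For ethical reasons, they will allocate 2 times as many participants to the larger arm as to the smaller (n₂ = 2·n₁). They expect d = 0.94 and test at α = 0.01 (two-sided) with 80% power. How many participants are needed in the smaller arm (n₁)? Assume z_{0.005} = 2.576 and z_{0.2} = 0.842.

n₁ = 20

With allocation ratio k = n₂/n₁ = 2, Var(x̄₁−x̄₂) = σ²(1/n₁ + 1/(k·n₁)) = σ²·(k+1)/(k·n₁).
So n₁ = (1 + 1/k)·((z_{α/2} + z_β)/d)² = 1.500 × (3.418/0.94)².
n₁ = 1.500 × 13.22 = 19.8.
Round up: n₁ = 20, giving n₂ = 2 × 20 = 40.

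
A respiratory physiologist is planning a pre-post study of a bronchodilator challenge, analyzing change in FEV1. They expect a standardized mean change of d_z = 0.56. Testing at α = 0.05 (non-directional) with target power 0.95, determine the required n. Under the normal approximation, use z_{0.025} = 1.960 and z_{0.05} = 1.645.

For a paired (one-sample on differences) test: n = ((z_{α/2} + z_β) / d)².
z_{α/2} + z_β = 1.960 + 1.645 = 3.605.
n = (3.605 / 0.56)² = 6.437² = 41.44.
Round up.

n = 42 pairs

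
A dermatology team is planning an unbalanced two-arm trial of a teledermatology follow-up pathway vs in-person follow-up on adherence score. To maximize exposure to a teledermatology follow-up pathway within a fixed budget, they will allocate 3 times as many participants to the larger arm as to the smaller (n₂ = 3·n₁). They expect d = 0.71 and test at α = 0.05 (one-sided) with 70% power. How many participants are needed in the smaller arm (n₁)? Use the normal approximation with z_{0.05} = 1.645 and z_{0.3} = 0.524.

With allocation ratio k = n₂/n₁ = 3, Var(x̄₁−x̄₂) = σ²(1/n₁ + 1/(k·n₁)) = σ²·(k+1)/(k·n₁).
So n₁ = (1 + 1/k)·((z_{α} + z_β)/d)² = 1.333 × (2.169/0.71)².
n₁ = 1.333 × 9.33 = 12.4.
Round up: n₁ = 13, giving n₂ = 3 × 13 = 39.

n₁ = 13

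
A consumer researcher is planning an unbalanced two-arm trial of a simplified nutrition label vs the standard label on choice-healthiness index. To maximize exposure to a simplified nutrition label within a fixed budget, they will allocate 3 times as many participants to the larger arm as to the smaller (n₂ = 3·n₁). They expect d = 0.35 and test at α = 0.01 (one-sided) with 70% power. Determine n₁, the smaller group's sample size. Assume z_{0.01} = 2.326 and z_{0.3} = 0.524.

n₁ = 89

With allocation ratio k = n₂/n₁ = 3, Var(x̄₁−x̄₂) = σ²(1/n₁ + 1/(k·n₁)) = σ²·(k+1)/(k·n₁).
So n₁ = (1 + 1/k)·((z_{α} + z_β)/d)² = 1.333 × (2.850/0.35)².
n₁ = 1.333 × 66.31 = 88.4.
Round up: n₁ = 89, giving n₂ = 3 × 89 = 267.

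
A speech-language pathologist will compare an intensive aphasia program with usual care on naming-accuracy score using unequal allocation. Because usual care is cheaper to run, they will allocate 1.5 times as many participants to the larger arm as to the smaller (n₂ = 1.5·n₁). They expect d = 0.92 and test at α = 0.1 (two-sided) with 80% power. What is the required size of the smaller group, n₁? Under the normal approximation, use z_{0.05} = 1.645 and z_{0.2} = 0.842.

n₁ = 13

With allocation ratio k = n₂/n₁ = 1.5, Var(x̄₁−x̄₂) = σ²(1/n₁ + 1/(k·n₁)) = σ²·(k+1)/(k·n₁).
So n₁ = (1 + 1/k)·((z_{α/2} + z_β)/d)² = 1.667 × (2.487/0.92)².
n₁ = 1.667 × 7.31 = 12.2.
Round up: n₁ = 13, giving n₂ = ⌈1.5 × 13⌉ = ⌈19.5⌉ = 20.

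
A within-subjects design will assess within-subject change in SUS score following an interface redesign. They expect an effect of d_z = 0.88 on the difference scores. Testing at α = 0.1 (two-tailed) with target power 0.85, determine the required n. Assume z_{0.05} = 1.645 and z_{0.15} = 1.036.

For a paired (one-sample on differences) test: n = ((z_{α/2} + z_β) / d)².
z_{α/2} + z_β = 1.645 + 1.036 = 2.681.
n = (2.681 / 0.88)² = 3.047² = 9.28.
Round up.

n = 10 pairs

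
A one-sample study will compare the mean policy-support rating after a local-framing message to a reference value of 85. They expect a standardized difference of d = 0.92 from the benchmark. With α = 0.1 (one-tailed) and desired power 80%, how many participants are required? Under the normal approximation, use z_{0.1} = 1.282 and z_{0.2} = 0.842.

n = 6

For a one-sample test: n = ((z_{α} + z_β) / d)².
z_{α} + z_β = 1.282 + 0.842 = 2.124.
n = (2.124 / 0.92)² = 2.309² = 5.33.
Round up.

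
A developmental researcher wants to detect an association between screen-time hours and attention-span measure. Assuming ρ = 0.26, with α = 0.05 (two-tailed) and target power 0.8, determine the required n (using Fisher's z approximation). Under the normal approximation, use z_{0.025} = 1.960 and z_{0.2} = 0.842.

Fisher's z: C = ½·ln((1+r)/(1−r)) = ½·ln(1.7027) = 0.2661.
n = ((z_{α/2} + z_β)/C)² + 3.
(1.960 + 0.842) / 0.2661 = 2.802 / 0.2661 = 10.530.
n = 10.530² + 3 = 110.88 + 3 = 113.9.
Round up.

n = 114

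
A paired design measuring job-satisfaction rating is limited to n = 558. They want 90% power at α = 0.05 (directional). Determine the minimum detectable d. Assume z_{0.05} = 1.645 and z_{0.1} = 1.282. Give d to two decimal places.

d_min ≈ 0.12

For a single sample (or paired design) of n = 558: d_min = (z_{α} + z_β)/√n.
z-sum = 1.645 + 1.282 = 2.927.
d_min = 2.927 / √558 = 2.927 / 23.622 = 0.124.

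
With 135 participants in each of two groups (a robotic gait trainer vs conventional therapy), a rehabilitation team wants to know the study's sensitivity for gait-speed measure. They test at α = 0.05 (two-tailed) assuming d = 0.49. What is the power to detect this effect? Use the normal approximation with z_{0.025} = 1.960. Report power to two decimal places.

power ≈ 0.98

For two equal groups, power = Φ(d·√(n/2) − z_{α/2}).
d·√(n/2) = 0.49 × √(135/2) = 0.49 × 8.216 = 4.026.
z_β = 4.026 − 1.960 = 2.066.
Power = Φ(2.066) = 0.981.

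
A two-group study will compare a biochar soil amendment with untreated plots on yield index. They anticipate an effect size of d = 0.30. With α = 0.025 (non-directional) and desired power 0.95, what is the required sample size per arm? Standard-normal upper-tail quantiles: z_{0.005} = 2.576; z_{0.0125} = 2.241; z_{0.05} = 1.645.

For two independent groups with equal n: n = 2·((z_{α/2} + z_β) / d)².
z_{α/2} + z_β = 2.241 + 1.645 = 3.886.
n = 2 × (3.886 / 0.30)² = 2 × 12.953² = 2 × 167.79 = 335.6.
Round up to the next whole participant.

n = 336 per group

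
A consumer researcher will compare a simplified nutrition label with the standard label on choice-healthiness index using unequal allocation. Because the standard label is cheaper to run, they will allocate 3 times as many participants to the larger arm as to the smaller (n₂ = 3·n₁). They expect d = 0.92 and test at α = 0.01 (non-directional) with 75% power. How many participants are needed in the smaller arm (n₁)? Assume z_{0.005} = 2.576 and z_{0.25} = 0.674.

n₁ = 17

With allocation ratio k = n₂/n₁ = 3, Var(x̄₁−x̄₂) = σ²(1/n₁ + 1/(k·n₁)) = σ²·(k+1)/(k·n₁).
So n₁ = (1 + 1/k)·((z_{α/2} + z_β)/d)² = 1.333 × (3.250/0.92)².
n₁ = 1.333 × 12.48 = 16.6.
Round up: n₁ = 17, giving n₂ = 3 × 17 = 51.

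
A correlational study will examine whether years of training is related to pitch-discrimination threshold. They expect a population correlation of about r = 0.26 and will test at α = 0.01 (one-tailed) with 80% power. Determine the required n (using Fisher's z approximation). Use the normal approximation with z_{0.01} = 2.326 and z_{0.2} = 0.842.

n = 145

Fisher's z: C = ½·ln((1+r)/(1−r)) = ½·ln(1.7027) = 0.2661.
n = ((z_{α} + z_β)/C)² + 3.
(2.326 + 0.842) / 0.2661 = 3.168 / 0.2661 = 11.905.
n = 11.905² + 3 = 141.74 + 3 = 144.7.
Round up.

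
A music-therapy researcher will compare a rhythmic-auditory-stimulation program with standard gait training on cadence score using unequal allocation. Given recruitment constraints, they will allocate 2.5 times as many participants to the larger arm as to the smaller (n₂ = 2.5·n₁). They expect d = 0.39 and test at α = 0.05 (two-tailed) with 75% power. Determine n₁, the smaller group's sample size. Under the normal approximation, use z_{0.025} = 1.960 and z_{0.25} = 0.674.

n₁ = 64

With allocation ratio k = n₂/n₁ = 2.5, Var(x̄₁−x̄₂) = σ²(1/n₁ + 1/(k·n₁)) = σ²·(k+1)/(k·n₁).
So n₁ = (1 + 1/k)·((z_{α/2} + z_β)/d)² = 1.400 × (2.634/0.39)².
n₁ = 1.400 × 45.61 = 63.9.
Round up: n₁ = 64, giving n₂ = 2.5 × 64 = 160.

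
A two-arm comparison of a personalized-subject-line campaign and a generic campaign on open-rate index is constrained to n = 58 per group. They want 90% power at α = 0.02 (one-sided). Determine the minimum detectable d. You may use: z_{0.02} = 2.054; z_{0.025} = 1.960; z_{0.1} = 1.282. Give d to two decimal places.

d_min ≈ 0.62

For two independent groups of n = 58 each: d_min = (z_{α} + z_β)·√(2/n).
z-sum = 2.054 + 1.282 = 3.336.
d_min = 3.336 × √(2/58) = 3.336 × 0.1857 = 0.619.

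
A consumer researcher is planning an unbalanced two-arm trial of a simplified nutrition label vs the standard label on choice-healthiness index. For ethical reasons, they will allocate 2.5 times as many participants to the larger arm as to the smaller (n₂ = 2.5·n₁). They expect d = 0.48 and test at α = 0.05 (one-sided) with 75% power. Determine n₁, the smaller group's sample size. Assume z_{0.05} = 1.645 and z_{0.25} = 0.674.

With allocation ratio k = n₂/n₁ = 2.5, Var(x̄₁−x̄₂) = σ²(1/n₁ + 1/(k·n₁)) = σ²·(k+1)/(k·n₁).
So n₁ = (1 + 1/k)·((z_{α} + z_β)/d)² = 1.400 × (2.319/0.48)².
n₁ = 1.400 × 23.34 = 32.7.
Round up: n₁ = 33, giving n₂ = ⌈2.5 × 33⌉ = ⌈82.5⌉ = 83.

n₁ = 33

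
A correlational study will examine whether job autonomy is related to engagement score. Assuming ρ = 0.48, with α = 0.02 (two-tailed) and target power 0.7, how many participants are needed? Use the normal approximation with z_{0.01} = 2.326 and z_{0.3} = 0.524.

n = 33

Fisher's z: C = ½·ln((1+r)/(1−r)) = ½·ln(2.8462) = 0.5230.
n = ((z_{α/2} + z_β)/C)² + 3.
(2.326 + 0.524) / 0.5230 = 2.850 / 0.5230 = 5.449.
n = 5.449² + 3 = 29.70 + 3 = 32.7.
Round up.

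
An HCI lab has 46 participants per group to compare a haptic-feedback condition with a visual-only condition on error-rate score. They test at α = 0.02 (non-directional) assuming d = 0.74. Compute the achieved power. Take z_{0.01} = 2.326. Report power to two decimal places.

power ≈ 0.89

For two equal groups, power = Φ(d·√(n/2) − z_{α/2}).
d·√(n/2) = 0.74 × √(46/2) = 0.74 × 4.796 = 3.549.
z_β = 3.549 − 2.326 = 1.223.
Power = Φ(1.223) = 0.889.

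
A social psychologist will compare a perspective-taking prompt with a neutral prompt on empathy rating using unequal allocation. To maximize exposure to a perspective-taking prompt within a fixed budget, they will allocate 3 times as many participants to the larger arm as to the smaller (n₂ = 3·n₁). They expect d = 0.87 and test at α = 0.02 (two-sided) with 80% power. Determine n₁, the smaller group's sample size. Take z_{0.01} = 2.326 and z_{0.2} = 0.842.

n₁ = 18

With allocation ratio k = n₂/n₁ = 3, Var(x̄₁−x̄₂) = σ²(1/n₁ + 1/(k·n₁)) = σ²·(k+1)/(k·n₁).
So n₁ = (1 + 1/k)·((z_{α/2} + z_β)/d)² = 1.333 × (3.168/0.87)².
n₁ = 1.333 × 13.26 = 17.7.
Round up: n₁ = 18, giving n₂ = 3 × 18 = 54.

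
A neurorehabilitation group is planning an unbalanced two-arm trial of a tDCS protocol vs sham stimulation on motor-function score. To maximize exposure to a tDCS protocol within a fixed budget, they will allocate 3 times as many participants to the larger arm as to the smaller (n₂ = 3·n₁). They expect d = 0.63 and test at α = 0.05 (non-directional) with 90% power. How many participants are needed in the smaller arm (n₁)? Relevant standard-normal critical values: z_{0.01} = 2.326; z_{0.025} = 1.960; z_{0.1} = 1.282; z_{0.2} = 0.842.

With allocation ratio k = n₂/n₁ = 3, Var(x̄₁−x̄₂) = σ²(1/n₁ + 1/(k·n₁)) = σ²·(k+1)/(k·n₁).
So n₁ = (1 + 1/k)·((z_{α/2} + z_β)/d)² = 1.333 × (3.242/0.63)².
n₁ = 1.333 × 26.48 = 35.3.
Round up: n₁ = 36, giving n₂ = 3 × 36 = 108.

n₁ = 36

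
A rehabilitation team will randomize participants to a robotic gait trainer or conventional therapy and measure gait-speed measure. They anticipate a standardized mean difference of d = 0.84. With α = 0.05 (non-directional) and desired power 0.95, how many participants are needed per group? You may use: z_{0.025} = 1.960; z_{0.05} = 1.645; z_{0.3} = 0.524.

n = 37 per group

For two independent groups with equal n: n = 2·((z_{α/2} + z_β) / d)².
z_{α/2} + z_β = 1.960 + 1.645 = 3.605.
n = 2 × (3.605 / 0.84)² = 2 × 4.292² = 2 × 18.42 = 36.8.
Round up to the next whole participant.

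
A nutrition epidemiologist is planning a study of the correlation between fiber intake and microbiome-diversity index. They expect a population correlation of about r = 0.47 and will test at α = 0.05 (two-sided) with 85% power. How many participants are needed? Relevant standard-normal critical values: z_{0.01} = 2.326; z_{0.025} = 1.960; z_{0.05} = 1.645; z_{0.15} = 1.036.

n = 38

Fisher's z: C = ½·ln((1+r)/(1−r)) = ½·ln(2.7736) = 0.5101.
n = ((z_{α/2} + z_β)/C)² + 3.
(1.960 + 1.036) / 0.5101 = 2.996 / 0.5101 = 5.873.
n = 5.873² + 3 = 34.50 + 3 = 37.5.
Round up.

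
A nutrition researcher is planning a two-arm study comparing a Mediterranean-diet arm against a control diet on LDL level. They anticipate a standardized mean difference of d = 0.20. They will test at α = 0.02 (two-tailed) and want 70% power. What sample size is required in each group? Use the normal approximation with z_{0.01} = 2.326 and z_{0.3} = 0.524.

n = 407 per group

For two independent groups with equal n: n = 2·((z_{α/2} + z_β) / d)².
z_{α/2} + z_β = 2.326 + 0.524 = 2.850.
n = 2 × (2.850 / 0.20)² = 2 × 14.250² = 2 × 203.06 = 406.1.
Round up to the next whole participant.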